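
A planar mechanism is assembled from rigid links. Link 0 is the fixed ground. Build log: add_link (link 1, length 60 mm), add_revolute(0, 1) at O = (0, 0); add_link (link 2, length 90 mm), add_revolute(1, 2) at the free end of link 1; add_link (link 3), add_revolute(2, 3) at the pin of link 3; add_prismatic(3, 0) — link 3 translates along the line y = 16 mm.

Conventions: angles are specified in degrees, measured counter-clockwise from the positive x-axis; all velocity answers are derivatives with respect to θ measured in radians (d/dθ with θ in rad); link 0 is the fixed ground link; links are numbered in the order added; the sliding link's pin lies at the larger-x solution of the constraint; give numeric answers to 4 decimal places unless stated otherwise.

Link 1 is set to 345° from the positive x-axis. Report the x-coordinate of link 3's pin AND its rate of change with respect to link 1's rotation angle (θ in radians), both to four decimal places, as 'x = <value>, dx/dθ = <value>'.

geometry: r = 60 mm, L = 90 mm, e = 16 mm
crank pin P = (r cos θ, r sin θ) = (57.955550, -15.529143)
h = r sin θ − e = -15.529143 − 16 = -31.529143
x = r cos θ + √(L² − h²) = 57.955550 + 84.296579 = 142.252128
dx/dθ = −r sin θ − h·r cos θ/√(L² − h²) (θ in radians; h = -31.529143) = 37.206046

x = 142.2521, dx/dθ = 37.2060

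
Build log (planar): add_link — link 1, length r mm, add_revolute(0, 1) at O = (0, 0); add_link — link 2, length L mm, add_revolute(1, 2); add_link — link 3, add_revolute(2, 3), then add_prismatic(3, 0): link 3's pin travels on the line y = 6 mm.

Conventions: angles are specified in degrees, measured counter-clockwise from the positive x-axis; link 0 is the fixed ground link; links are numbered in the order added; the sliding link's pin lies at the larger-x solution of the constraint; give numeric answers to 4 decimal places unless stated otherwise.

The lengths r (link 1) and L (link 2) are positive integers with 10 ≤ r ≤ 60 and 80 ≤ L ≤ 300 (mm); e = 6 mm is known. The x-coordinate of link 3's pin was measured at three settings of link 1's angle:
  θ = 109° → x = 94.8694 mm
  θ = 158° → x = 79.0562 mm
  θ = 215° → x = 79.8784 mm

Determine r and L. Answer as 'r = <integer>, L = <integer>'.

constraint per measurement: (x − r cos θ)² + (r sin θ − e)² = L²
subtracting the θ₁ and θ₂ equations cancels the r² and L² terms:
r = (x₁² − x₂²) / (2[(x₁cos θ₁ + e sin θ₁) − (x₂cos θ₂ + e sin θ₂)]) = 30.0000 → r = 30
L² = (x₁ − r cos θ₁)² + (r sin θ₁ − e)² = 11449.0037 → L = 107.0000 → L = 107
check at θ₃=215°: x = 79.8784 (printed 79.8784) ✓

r = 30, L = 107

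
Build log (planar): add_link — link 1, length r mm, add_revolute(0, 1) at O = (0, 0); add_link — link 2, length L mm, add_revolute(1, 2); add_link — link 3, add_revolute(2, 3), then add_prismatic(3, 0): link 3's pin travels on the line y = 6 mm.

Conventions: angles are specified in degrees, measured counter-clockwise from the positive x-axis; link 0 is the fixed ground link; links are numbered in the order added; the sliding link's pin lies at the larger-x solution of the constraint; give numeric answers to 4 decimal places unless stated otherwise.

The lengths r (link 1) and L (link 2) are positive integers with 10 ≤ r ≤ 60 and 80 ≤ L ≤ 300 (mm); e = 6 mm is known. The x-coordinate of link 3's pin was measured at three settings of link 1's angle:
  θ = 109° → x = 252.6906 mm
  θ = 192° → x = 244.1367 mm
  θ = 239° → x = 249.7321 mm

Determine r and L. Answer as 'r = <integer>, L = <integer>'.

constraint per measurement: (x − r cos θ)² + (r sin θ − e)² = L²
subtracting the θ₁ and θ₂ equations cancels the r² and L² terms:
r = (x₁² − x₂²) / (2[(x₁cos θ₁ + e sin θ₁) − (x₂cos θ₂ + e sin θ₂)]) = 13.0000 → r = 13
L² = (x₁ − r cos θ₁)² + (r sin θ₁ − e)² = 66049.0068 → L = 257.0000 → L = 257
check at θ₃=239°: x = 249.7321 (printed 249.7321) ✓

r = 13, L = 257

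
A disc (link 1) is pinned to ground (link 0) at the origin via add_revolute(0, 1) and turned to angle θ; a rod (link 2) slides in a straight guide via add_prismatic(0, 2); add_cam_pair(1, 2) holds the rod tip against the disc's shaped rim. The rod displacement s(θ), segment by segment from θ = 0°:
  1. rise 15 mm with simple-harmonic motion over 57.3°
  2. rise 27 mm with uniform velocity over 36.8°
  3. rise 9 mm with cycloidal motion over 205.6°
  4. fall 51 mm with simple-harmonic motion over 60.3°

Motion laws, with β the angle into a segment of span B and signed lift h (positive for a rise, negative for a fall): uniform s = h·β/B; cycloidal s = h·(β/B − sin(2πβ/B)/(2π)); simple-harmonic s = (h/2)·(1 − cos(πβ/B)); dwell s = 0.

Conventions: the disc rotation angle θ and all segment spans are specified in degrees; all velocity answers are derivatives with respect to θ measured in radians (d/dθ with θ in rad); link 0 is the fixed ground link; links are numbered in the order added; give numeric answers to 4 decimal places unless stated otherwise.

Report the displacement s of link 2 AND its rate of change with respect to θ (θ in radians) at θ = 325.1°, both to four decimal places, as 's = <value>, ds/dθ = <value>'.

segment 1 (0° to 57.3°, simple-harmonic, h = 15) is passed completely: s = 0.0000 + (15) = 15.0000
segment 2 (57.3° to 94.1°, uniform, h = 27) is passed completely: s = 15.0000 + (27) = 42.0000
segment 3 (94.1° to 299.7°, cycloidal, h = 9) is passed completely: s = 42.0000 + (9) = 51.0000
θ = 325.1° falls in segment 4 (299.7° to 360°, simple-harmonic, h = -51): β = 325.1 − 299.7 = 25.4°, B = 60.3°; Δs = -51/2·(1 − cos(π·0.4212)) = -19.2537; s = 51.0000 − 19.2537 = 31.7463
velocity in seg [299.7°–360°] (simple-harmonic), θ in radians: β = 25.4° = 0.4433 rad, B = 60.3° = 1.0524 rad; ds/dθ = (πh/(2B)) sin(πβ/B) = (π·(-51)/(2·1.0524)) sin(π·0.4212) = -73.800406 mm/rad

s = 31.7463, ds/dθ = -73.8004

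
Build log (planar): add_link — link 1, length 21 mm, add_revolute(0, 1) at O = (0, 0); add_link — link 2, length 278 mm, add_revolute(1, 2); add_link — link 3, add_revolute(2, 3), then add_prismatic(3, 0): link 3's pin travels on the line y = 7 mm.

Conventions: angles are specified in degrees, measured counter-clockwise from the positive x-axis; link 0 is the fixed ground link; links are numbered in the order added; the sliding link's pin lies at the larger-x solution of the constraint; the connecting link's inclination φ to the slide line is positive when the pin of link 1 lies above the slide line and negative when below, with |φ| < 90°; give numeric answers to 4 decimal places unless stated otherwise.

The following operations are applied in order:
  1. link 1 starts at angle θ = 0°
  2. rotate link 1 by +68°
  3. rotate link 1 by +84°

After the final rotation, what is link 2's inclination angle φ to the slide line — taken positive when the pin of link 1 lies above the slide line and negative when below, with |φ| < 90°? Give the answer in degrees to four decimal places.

geometry: r = 21 mm, L = 278 mm, e = 7 mm; θ starts at 0°
rotate link 1 by +68°: θ ← 0° +68° = 68°
rotate link 1 by +84°: θ ← 68° +84° = 152°
h = r sin θ − e = 9.858903 − 7 = 2.858903
sin φ = h / L = 2.858903 / 278 = 0.01028382
φ = arcsin(0.01028382) = 0.589230°

0.5892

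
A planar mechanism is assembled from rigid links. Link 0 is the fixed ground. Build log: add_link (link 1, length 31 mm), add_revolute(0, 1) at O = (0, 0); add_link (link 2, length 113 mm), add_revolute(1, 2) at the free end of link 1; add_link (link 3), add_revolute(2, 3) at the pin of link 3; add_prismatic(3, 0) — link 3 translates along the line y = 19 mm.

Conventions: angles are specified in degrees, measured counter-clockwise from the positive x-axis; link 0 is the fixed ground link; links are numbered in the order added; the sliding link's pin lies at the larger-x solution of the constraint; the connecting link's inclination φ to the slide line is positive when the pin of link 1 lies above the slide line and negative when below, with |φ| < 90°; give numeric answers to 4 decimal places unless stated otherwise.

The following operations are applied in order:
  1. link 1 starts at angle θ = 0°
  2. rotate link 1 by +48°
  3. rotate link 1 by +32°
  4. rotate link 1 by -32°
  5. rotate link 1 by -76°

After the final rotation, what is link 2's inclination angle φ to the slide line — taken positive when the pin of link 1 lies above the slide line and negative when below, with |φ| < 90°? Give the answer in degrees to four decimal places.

geometry: r = 31 mm, L = 113 mm, e = 19 mm; θ starts at 0°
rotate link 1 by +48°: θ ← 0° +48° = 48°
rotate link 1 by +32°: θ ← 48° +32° = 80°
rotate link 1 by -32°: θ ← 80° -32° = 48°
rotate link 1 by -76°: θ ← 48° -76° = -28°
h = r sin θ − e = -14.553618 − 19 = -33.553618
sin φ = h / L = -33.553618 / 113 = -0.29693468
φ = arcsin(-0.29693468) = -17.273585°

-17.2736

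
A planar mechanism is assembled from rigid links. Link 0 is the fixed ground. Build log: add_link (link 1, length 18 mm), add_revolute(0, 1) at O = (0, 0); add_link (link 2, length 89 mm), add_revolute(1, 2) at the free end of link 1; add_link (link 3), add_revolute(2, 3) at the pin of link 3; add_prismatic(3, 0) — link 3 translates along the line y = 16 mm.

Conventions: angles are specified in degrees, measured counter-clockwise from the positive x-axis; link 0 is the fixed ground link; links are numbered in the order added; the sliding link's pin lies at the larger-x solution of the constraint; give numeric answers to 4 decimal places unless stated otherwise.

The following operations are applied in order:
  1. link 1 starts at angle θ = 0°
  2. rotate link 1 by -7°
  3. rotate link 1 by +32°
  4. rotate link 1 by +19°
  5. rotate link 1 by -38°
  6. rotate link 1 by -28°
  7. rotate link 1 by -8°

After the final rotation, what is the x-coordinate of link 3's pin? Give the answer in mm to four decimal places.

geometry: r = 18 mm, L = 89 mm, e = 16 mm; θ starts at 0°
rotate link 1 by -7°: θ ← 0° -7° = -7°
rotate link 1 by +32°: θ ← -7° +32° = 25°
rotate link 1 by +19°: θ ← 25° +19° = 44°
rotate link 1 by -38°: θ ← 44° -38° = 6°
rotate link 1 by -28°: θ ← 6° -28° = -22°
rotate link 1 by -8°: θ ← -22° -8° = -30°
crank pin P = (r cos θ, r sin θ) = (15.588457, -9.000000)
h = r sin θ − e = -9.000000 − 16 = -25.000000
x = r cos θ + √(L² − h²) = 15.588457 + 85.416626 = 101.005083

101.0051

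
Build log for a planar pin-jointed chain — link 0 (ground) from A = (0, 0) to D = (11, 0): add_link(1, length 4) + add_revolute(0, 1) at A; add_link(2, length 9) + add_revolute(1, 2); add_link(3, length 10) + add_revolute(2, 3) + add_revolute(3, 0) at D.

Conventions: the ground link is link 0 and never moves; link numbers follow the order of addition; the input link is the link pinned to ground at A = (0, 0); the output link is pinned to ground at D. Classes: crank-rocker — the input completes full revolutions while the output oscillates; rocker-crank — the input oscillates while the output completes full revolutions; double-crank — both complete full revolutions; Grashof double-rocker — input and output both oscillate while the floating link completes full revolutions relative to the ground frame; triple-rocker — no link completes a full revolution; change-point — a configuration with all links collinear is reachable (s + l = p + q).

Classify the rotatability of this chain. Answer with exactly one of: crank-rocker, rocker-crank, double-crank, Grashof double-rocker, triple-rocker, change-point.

lengths: ground=11, input=4, coupler=9, output=10
sorted: s=4 (shortest), l=11 (longest), p+q=19
s + l = 15 vs p + q = 19
s + l < p + q (Grashof) with shortest = input link → crank-rocker

crank-rocker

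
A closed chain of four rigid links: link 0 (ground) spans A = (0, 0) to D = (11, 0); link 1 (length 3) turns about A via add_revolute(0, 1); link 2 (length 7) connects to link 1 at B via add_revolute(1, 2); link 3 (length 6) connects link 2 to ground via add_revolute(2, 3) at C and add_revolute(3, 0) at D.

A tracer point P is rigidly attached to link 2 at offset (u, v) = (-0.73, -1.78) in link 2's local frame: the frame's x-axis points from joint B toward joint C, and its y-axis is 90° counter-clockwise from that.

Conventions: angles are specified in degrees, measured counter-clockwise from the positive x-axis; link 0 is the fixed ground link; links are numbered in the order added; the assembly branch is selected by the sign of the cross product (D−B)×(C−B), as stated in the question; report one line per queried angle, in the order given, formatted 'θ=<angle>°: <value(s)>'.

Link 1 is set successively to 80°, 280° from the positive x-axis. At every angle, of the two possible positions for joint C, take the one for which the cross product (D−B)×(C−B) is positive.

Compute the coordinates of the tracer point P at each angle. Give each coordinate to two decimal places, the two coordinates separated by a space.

A=(0,0), D=(11.00,0)
θ=80°: B = A + 3.00·(cos80°, sin80°) = (0.5209, 2.9544)
θ=80°: |BD| = 10.8876
θ=80°: circle(B,7.00) ∩ circle(D,6.00): a=6.0408, h=3.5368
θ=80°:   candidates: C₊=(7.2948,4.7193) cross=38.507; C₋=(5.3754,-2.0889) cross=-38.507
θ=80°:   branch + wants cross > 0 → take C=(7.2948,4.7193) (cross=38.507)
θ=80°: ex = (C−B)/|BC| = (0.9677,0.2521); ey = (-0.2521,0.9677)
θ=80°: P = B + -0.73·ex + -1.78·ey = (0.2633,1.0479)
θ=280°: B = A + 3.00·(cos280°, sin280°) = (0.5209, -2.9544)
θ=280°: |BD| = 10.8876
θ=280°: circle(B,7.00) ∩ circle(D,6.00): a=6.0408, h=3.5368
θ=280°:   candidates: C₊=(5.3754,2.0889) cross=38.507; C₋=(7.2948,-4.7193) cross=-38.507
θ=280°:   branch + wants cross > 0 → take C=(5.3754,2.0889) (cross=38.507)
θ=280°: ex = (C−B)/|BC| = (0.6935,0.7205); ey = (-0.7205,0.6935)
θ=280°: P = B + -0.73·ex + -1.78·ey = (1.2971,-4.7148)

θ=80°: 0.26 1.05
θ=280°: 1.30 -4.71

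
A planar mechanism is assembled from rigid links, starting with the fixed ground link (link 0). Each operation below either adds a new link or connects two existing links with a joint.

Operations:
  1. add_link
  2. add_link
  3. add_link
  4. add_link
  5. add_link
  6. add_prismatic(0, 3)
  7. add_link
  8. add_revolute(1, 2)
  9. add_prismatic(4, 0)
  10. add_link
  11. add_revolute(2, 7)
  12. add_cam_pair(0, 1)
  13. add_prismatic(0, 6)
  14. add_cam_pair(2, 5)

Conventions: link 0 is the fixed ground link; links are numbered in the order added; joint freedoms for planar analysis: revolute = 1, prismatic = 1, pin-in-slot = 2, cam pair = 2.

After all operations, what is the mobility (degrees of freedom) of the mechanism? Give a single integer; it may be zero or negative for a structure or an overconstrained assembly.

(L,J1,J2)=(1,0,0); link0 fixed
link1: (2,0,0)
link2: (3,0,0)
link3: (4,0,0)
link4: (5,0,0)
link5: (6,0,0)
P 0-3 [J1]: (6,1,0)
link6: (7,1,0)
R 1-2 [J1]: (7,2,0)
P 4-0 [J1]: (7,3,0)
link7: (8,3,0)
R 2-7 [J1]: (8,4,0)
C 0-1 [J2]: (8,4,1)
P 0-6 [J1]: (8,5,1)
C 2-5 [J2]: (8,5,2)
Grübler: 3·7 − 2·5 − 2 = 9

M = 9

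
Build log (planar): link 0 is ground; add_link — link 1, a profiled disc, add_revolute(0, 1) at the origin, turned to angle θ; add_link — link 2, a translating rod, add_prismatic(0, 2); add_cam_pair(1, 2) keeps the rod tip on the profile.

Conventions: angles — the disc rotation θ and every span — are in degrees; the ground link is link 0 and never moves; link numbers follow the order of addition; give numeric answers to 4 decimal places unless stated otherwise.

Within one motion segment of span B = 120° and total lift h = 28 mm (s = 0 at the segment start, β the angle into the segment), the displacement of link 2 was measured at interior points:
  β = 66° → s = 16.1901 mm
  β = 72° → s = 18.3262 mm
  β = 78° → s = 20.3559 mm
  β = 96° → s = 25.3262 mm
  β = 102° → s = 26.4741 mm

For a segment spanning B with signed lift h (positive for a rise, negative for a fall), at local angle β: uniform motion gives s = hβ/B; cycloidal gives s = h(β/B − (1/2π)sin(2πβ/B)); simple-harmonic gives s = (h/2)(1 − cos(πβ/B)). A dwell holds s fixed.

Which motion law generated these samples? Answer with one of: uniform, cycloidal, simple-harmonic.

candidates at β/B = r: uniform s = h·r (linear in β); cycloidal s = h·(r − sin(2πr)/(2π)); simple-harmonic s = (h/2)(1 − cos(πr))
β=66°: printed 16.1901 | uniform 15.4000, cycloidal 16.7771, simple-harmonic 16.1901
β=72°: printed 18.3262 | uniform 16.8000, cycloidal 19.4194, simple-harmonic 18.3262
β=78°: printed 20.3559 | uniform 18.2000, cycloidal 21.8053, simple-harmonic 20.3559
β=96°: printed 25.3262 | uniform 22.4000, cycloidal 26.6382, simple-harmonic 25.3262
β=102°: printed 26.4741 | uniform 23.8000, cycloidal 27.4053, simple-harmonic 26.4741
only one law matches every sample → simple-harmonic

simple-harmonic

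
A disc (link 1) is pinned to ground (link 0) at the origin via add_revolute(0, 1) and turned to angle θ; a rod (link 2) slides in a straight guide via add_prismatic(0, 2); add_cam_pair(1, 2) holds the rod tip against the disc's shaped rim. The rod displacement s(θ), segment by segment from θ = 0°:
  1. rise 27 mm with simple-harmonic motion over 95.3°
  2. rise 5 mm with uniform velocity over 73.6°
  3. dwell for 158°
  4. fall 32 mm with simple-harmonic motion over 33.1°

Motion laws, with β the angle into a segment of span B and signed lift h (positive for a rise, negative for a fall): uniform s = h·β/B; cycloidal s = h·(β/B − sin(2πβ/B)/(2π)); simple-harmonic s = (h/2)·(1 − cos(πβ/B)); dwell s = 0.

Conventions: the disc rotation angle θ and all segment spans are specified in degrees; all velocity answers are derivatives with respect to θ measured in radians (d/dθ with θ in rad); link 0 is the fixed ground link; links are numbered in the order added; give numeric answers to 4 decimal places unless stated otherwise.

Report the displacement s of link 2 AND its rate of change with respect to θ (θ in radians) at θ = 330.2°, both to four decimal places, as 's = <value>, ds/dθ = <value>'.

segment 1 (0° to 95.3°, simple-harmonic, h = 27) is passed completely: s = 0.0000 + (27) = 27.0000
segment 2 (95.3° to 168.9°, uniform, h = 5) is passed completely: s = 27.0000 + (5) = 32.0000
segment 3 (168.9° to 326.9°, dwell): s unchanged at 32.0000
θ = 330.2° falls in segment 4 (326.9° to 360°, simple-harmonic, h = -32): β = 330.2 − 326.9 = 3.3°, B = 33.1°; Δs = -32/2·(1 − cos(π·0.0997)) = -0.7784; s = 32.0000 − 0.7784 = 31.2216
velocity in seg [326.9°–360°] (simple-harmonic), θ in radians: β = 3.3° = 0.0576 rad, B = 33.1° = 0.5777 rad; ds/dθ = (πh/(2B)) sin(πβ/B) = (π·(-32)/(2·0.5777)) sin(π·0.0997) = -26.808727 mm/rad

s = 31.2216, ds/dθ = -26.8087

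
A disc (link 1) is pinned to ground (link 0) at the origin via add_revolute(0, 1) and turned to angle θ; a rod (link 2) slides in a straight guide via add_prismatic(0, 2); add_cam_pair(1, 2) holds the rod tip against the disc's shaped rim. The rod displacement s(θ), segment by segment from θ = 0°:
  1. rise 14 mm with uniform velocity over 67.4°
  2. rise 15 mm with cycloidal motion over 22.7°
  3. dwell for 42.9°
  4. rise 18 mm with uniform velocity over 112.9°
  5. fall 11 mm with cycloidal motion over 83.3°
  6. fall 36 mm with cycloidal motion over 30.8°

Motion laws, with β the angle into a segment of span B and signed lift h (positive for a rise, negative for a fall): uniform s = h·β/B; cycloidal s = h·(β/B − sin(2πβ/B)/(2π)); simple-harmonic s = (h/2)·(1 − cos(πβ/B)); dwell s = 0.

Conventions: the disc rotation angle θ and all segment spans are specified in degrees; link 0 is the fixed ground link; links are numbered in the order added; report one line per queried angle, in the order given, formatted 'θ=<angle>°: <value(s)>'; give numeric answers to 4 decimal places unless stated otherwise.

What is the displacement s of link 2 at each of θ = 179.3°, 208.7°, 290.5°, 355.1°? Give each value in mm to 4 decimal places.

segment 1 (0° to 67.4°, uniform, h = 14) is passed completely: s = 0.0000 + (14) = 14.0000
segment 2 (67.4° to 90.1°, cycloidal, h = 15) is passed completely: s = 14.0000 + (15) = 29.0000
segment 3 (90.1° to 133°, dwell): s unchanged at 29.0000
θ = 179.3° falls in segment 4 (133° to 245.9°, uniform, h = 18): β = 179.3 − 133 = 46.3°, B = 112.9°; Δs = 18·46.3/112.9 = 7.3818; s = 29.0000 + 7.3818 = 36.3818
θ = 208.7° falls in segment 4 (133° to 245.9°, uniform, h = 18): β = 208.7 − 133 = 75.7°, B = 112.9°; Δs = 18·75.7/112.9 = 12.0691; s = 29.0000 + 12.0691 = 41.0691
segment 4 (133° to 245.9°, uniform, h = 18) is passed completely: s = 29.0000 + (18) = 47.0000
θ = 290.5° falls in segment 5 (245.9° to 329.2°, cycloidal, h = -11): β = 290.5 − 245.9 = 44.6°, B = 83.3°; Δs = -11·(0.5354 − sin(2π·0.5354)/(2π)) = -6.2759; s = 47.0000 − 6.2759 = 40.7241
segment 5 (245.9° to 329.2°, cycloidal, h = -11) is passed completely: s = 47.0000 + (-11) = 36.0000
θ = 355.1° falls in segment 6 (329.2° to 360°, cycloidal, h = -36): β = 355.1 − 329.2 = 25.9°, B = 30.8°; Δs = -36·(0.8409 − sin(2π·0.8409)/(2π)) = -35.0928; s = 36.0000 − 35.0928 = 0.9072

θ=179.3°: 36.3818
θ=208.7°: 41.0691
θ=290.5°: 40.7241
θ=355.1°: 0.9072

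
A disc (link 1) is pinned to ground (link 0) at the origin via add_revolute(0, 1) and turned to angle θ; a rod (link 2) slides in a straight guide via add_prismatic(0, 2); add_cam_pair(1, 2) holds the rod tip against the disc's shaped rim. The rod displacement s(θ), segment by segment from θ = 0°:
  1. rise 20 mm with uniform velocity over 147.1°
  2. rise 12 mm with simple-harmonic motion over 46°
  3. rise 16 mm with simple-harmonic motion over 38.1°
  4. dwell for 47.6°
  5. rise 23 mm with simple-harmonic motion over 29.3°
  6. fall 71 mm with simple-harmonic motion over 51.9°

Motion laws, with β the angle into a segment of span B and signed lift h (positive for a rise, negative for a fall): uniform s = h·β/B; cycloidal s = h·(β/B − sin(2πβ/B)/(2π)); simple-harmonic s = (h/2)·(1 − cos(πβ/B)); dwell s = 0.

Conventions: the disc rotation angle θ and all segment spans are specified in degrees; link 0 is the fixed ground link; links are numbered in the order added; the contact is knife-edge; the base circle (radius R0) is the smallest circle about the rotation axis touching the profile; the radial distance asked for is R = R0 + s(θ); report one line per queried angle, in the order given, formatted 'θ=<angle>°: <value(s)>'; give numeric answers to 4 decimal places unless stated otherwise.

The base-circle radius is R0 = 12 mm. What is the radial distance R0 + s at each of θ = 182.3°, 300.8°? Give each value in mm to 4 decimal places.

segment 1 (0° to 147.1°, uniform, h = 20) is passed completely: s = 0.0000 + (20) = 20.0000
θ = 182.3° falls in segment 2 (147.1° to 193.1°, simple-harmonic, h = 12): β = 182.3 − 147.1 = 35.2°, B = 46°; Δs = 12/2·(1 − cos(π·0.7652)) = 10.4405; s = 20.0000 + 10.4405 = 30.4405
segment 2 (147.1° to 193.1°, simple-harmonic, h = 12) is passed completely: s = 20.0000 + (12) = 32.0000
segment 3 (193.1° to 231.2°, simple-harmonic, h = 16) is passed completely: s = 32.0000 + (16) = 48.0000
segment 4 (231.2° to 278.8°, dwell): s unchanged at 48.0000
θ = 300.8° falls in segment 5 (278.8° to 308.1°, simple-harmonic, h = 23): β = 300.8 − 278.8 = 22°, B = 29.3°; Δs = 23/2·(1 − cos(π·0.7509)) = 19.6535; s = 48.0000 + 19.6535 = 67.6535
θ=182.3°: R = R0 + s = 12 + 30.4405 = 42.4405
θ=300.8°: R = R0 + s = 12 + 67.6535 = 79.6535

θ=182.3°: 42.4405
θ=300.8°: 79.6535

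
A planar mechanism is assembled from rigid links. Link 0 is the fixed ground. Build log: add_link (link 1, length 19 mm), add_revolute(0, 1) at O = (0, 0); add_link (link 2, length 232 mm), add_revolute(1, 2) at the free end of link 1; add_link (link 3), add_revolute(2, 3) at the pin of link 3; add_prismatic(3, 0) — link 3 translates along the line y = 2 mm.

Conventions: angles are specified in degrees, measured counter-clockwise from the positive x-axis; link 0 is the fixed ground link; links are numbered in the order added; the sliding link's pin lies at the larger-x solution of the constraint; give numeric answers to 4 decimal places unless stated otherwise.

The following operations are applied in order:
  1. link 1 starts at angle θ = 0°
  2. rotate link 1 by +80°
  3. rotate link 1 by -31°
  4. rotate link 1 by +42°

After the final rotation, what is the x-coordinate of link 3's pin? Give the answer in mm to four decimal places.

geometry: r = 19 mm, L = 232 mm, e = 2 mm; θ starts at 0°
rotate link 1 by +80°: θ ← 0° +80° = 80°
rotate link 1 by -31°: θ ← 80° -31° = 49°
rotate link 1 by +42°: θ ← 49° +42° = 91°
crank pin P = (r cos θ, r sin θ) = (-0.331596, 18.997106)
h = r sin θ − e = 18.997106 − 2 = 16.997106
x = r cos θ + √(L² − h²) = -0.331596 + 231.376529 = 231.044934

231.0449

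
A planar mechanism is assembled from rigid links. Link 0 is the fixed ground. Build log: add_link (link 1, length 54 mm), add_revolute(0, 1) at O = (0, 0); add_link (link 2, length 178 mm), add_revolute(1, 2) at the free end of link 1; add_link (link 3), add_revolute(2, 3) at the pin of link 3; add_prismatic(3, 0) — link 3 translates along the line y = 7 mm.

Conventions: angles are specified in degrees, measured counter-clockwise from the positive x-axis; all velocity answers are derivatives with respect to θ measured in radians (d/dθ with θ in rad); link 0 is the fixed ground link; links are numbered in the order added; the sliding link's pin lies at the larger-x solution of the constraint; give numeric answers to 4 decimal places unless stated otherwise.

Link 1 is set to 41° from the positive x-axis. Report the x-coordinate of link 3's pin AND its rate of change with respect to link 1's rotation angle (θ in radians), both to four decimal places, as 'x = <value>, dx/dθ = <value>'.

geometry: r = 54 mm, L = 178 mm, e = 7 mm
crank pin P = (r cos θ, r sin θ) = (40.754317, 35.427188)
h = r sin θ − e = 35.427188 − 7 = 28.427188
x = r cos θ + √(L² − h²) = 40.754317 + 175.715381 = 216.469698
dx/dθ = −r sin θ − h·r cos θ/√(L² − h²) (θ in radians; h = 28.427188) = -42.020410

x = 216.4697, dx/dθ = -42.0204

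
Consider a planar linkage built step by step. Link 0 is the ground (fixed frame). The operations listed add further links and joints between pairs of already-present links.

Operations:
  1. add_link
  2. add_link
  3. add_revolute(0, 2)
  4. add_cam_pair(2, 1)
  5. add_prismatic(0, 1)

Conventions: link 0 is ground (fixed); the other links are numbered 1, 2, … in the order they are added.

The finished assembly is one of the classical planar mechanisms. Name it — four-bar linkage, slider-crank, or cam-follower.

links: 3 (incl. ground); joints: 1 revolute, 1 prismatic, 1 higher (cam) pair, forming one closed loop
3 links, revolute + prismatic + higher pair in one loop → cam-follower

cam-follower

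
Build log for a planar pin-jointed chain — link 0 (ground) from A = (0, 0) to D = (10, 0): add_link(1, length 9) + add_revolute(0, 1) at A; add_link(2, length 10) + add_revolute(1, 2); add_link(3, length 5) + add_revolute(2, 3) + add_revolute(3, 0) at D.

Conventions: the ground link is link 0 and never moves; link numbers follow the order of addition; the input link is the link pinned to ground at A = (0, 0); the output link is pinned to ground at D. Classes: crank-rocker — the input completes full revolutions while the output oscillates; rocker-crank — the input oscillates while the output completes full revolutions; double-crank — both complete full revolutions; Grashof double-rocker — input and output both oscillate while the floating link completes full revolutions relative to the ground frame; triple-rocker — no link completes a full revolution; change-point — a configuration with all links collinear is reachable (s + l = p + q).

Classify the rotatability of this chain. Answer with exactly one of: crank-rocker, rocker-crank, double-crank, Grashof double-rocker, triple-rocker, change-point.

lengths: ground=10, input=9, coupler=10, output=5
sorted: s=5 (shortest), l=10 (longest), p+q=19
s + l = 15 vs p + q = 19
s + l < p + q (Grashof) with shortest = output link → rocker-crank

rocker-crank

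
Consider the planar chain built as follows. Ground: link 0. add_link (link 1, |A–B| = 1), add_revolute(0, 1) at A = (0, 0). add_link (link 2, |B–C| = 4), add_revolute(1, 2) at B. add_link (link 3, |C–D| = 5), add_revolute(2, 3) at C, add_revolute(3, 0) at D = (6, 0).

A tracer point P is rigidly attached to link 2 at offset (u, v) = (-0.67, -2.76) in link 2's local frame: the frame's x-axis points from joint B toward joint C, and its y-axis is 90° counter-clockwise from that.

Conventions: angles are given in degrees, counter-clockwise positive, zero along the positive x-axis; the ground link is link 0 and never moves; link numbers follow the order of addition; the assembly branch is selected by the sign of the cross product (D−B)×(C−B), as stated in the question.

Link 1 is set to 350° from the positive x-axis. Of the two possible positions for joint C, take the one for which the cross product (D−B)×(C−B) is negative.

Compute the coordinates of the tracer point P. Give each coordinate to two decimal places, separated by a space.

A=(0,0), D=(6.00,0)
B = A + 1.00·(cos350°, sin350°) = (0.9848, -0.1736)
|BD| = 5.0182
circle(B,4.00) ∩ circle(D,5.00): a=1.6124, h=3.6606
  candidates: C₊=(2.4695,3.5406) cross=18.370; C₋=(2.7229,-3.7763) cross=-18.370
  branch - wants cross < 0 → take C=(2.7229,-3.7763) (cross=-18.370)
ex = (C−B)/|BC| = (0.4345,-0.9007); ey = (0.9007,0.4345)
P = B + -0.67·ex + -2.76·ey = (-1.7922,-0.7695)

-1.79 -0.77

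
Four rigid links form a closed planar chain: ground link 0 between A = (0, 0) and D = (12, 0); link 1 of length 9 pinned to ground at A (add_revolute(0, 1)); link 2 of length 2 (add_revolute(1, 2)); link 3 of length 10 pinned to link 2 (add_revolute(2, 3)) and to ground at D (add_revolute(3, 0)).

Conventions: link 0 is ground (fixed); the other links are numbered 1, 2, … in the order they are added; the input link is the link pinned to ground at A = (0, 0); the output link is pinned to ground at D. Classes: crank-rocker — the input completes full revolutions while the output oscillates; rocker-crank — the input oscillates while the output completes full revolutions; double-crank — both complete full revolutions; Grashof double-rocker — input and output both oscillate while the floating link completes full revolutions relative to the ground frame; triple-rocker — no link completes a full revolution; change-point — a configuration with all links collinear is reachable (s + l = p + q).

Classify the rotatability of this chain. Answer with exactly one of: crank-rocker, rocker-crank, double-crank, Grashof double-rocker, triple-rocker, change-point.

lengths: ground=12, input=9, coupler=2, output=10
sorted: s=2 (shortest), l=12 (longest), p+q=19
s + l = 14 vs p + q = 19
s + l < p + q (Grashof) with shortest = coupler link → Grashof double-rocker

Grashof double-rocker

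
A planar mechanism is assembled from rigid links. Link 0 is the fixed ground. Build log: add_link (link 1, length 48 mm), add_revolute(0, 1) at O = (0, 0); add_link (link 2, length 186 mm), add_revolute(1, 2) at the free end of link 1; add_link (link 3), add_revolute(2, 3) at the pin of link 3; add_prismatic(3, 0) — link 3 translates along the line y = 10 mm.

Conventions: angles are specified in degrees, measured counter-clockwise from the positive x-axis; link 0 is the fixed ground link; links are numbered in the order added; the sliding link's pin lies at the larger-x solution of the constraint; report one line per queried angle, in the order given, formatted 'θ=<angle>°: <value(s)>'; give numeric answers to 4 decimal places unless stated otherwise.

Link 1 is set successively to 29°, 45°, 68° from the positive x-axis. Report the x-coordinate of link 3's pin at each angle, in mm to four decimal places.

geometry: r = 48 mm, L = 186 mm, e = 10 mm
θ=29°: crank pin P = (r cos θ, r sin θ) = (41.981746, 23.270862)
θ=29°: h = r sin θ − e = 23.270862 − 10 = 13.270862
θ=29°: x = r cos θ + √(L² − h²) = 41.981746 + 185.525966 = 227.507712
θ=45°: crank pin P = (r cos θ, r sin θ) = (33.941125, 33.941125)
θ=45°: h = r sin θ − e = 33.941125 − 10 = 23.941125
θ=45°: x = r cos θ + √(L² − h²) = 33.941125 + 184.452765 = 218.393890
θ=68°: crank pin P = (r cos θ, r sin θ) = (17.981116, 44.504825)
θ=68°: h = r sin θ − e = 44.504825 − 10 = 34.504825
θ=68°: x = r cos θ + √(L² − h²) = 17.981116 + 182.771489 = 200.752605

θ=29°: 227.5077
θ=45°: 218.3939
θ=68°: 200.7526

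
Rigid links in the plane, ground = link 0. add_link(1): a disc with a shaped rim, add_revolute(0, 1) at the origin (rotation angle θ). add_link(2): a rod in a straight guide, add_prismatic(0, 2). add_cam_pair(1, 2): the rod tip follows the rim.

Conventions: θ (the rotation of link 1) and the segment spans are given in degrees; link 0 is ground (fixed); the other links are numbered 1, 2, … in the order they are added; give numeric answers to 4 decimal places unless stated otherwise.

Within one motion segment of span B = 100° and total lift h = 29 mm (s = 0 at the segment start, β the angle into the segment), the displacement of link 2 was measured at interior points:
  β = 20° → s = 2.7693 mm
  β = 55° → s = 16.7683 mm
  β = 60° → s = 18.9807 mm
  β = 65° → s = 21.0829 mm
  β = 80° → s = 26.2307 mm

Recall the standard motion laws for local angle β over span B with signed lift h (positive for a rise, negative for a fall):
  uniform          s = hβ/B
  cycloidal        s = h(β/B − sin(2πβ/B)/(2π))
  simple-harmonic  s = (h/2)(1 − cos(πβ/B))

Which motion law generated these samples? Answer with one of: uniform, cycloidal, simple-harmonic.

candidates at β/B = r: uniform s = h·r (linear in β); cycloidal s = h·(r − sin(2πr)/(2π)); simple-harmonic s = (h/2)(1 − cos(πr))
β=20°: printed 2.7693 | uniform 5.8000, cycloidal 1.4104, simple-harmonic 2.7693
β=55°: printed 16.7683 | uniform 15.9500, cycloidal 17.3763, simple-harmonic 16.7683
β=60°: printed 18.9807 | uniform 17.4000, cycloidal 20.1129, simple-harmonic 18.9807
β=65°: printed 21.0829 | uniform 18.8500, cycloidal 22.5840, simple-harmonic 21.0829
β=80°: printed 26.2307 | uniform 23.2000, cycloidal 27.5896, simple-harmonic 26.2307
only one law matches every sample → simple-harmonic

simple-harmonic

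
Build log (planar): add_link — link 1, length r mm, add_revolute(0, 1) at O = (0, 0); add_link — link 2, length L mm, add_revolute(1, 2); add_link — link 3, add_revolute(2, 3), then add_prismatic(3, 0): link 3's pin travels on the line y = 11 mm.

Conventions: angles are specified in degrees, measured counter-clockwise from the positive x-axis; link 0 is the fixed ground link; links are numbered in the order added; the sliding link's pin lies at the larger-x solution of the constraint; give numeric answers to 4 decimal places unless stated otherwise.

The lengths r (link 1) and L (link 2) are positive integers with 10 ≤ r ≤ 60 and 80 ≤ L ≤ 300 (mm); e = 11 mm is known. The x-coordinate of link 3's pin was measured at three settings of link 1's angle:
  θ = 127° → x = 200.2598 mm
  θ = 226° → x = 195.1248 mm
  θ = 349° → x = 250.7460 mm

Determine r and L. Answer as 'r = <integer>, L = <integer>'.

constraint per measurement: (x − r cos θ)² + (r sin θ − e)² = L²
subtracting the θ₁ and θ₂ equations cancels the r² and L² terms:
r = (x₁² − x₂²) / (2[(x₁cos θ₁ + e sin θ₁) − (x₂cos θ₂ + e sin θ₂)]) = 32.0000 → r = 32
L² = (x₁ − r cos θ₁)² + (r sin θ₁ − e)² = 48399.9869 → L = 220.0000 → L = 220
check at θ₃=349°: x = 250.7460 (printed 250.7460) ✓

r = 32, L = 220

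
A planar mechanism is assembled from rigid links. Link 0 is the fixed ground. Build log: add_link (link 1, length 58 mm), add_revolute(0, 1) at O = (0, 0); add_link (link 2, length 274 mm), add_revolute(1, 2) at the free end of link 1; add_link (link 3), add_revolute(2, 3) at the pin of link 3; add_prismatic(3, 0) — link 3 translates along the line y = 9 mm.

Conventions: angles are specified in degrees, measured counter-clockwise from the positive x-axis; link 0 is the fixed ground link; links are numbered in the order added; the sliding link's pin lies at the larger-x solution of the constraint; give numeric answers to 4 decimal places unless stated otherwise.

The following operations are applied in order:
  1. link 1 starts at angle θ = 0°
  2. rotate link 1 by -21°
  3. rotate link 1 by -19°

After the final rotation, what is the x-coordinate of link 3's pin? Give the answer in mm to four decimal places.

geometry: r = 58 mm, L = 274 mm, e = 9 mm; θ starts at 0°
rotate link 1 by -21°: θ ← 0° -21° = -21°
rotate link 1 by -19°: θ ← -21° -19° = -40°
crank pin P = (r cos θ, r sin θ) = (44.430578, -37.281681)
h = r sin θ − e = -37.281681 − 9 = -46.281681
x = r cos θ + √(L² − h²) = 44.430578 + 270.062967 = 314.493544

314.4935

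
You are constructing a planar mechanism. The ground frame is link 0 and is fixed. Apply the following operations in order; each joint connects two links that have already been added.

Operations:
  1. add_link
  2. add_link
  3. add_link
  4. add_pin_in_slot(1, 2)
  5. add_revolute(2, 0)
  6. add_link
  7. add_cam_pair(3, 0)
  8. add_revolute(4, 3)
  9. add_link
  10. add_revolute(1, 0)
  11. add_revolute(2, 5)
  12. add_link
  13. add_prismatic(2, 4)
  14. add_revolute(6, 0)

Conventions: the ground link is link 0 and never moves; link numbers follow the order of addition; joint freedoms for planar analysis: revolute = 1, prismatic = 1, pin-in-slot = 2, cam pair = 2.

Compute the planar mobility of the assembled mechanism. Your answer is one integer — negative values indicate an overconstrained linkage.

L=1 J1=0 J2=0
add link → L=2 J1=0 J2=0
add link → L=3 J1=0 J2=0
add link → L=4 J1=0 J2=0
PS@1,2 dof=2 J2 → L=4 J1=0 J2=1
R@2,0 dof=1 J1 → L=4 J1=1 J2=1
add link → L=5 J1=1 J2=1
C@3,0 dof=2 J2 → L=5 J1=1 J2=2
R@4,3 dof=1 J1 → L=5 J1=2 J2=2
add link → L=6 J1=2 J2=2
R@1,0 dof=1 J1 → L=6 J1=3 J2=2
R@2,5 dof=1 J1 → L=6 J1=4 J2=2
add link → L=7 J1=4 J2=2
P@2,4 dof=1 J1 → L=7 J1=5 J2=2
R@6,0 dof=1 J1 → L=7 J1=6 J2=2
M=3(L−1)−2J1−J2=3·6−2·6−2=4

M = 4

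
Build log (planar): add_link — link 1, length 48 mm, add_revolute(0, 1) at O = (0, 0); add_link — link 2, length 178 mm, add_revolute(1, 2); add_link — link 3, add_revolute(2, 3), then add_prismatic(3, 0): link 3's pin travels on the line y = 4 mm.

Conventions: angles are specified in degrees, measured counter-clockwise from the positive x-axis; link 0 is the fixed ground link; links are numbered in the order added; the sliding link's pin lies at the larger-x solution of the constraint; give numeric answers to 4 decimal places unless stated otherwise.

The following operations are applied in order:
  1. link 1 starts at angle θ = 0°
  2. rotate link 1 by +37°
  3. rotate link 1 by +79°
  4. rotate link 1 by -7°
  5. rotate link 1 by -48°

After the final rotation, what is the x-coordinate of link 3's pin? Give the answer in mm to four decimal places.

geometry: r = 48 mm, L = 178 mm, e = 4 mm; θ starts at 0°
rotate link 1 by +37°: θ ← 0° +37° = 37°
rotate link 1 by +79°: θ ← 37° +79° = 116°
rotate link 1 by -7°: θ ← 116° -7° = 109°
rotate link 1 by -48°: θ ← 109° -48° = 61°
crank pin P = (r cos θ, r sin θ) = (23.270862, 41.981746)
h = r sin θ − e = 41.981746 − 4 = 37.981746
x = r cos θ + √(L² − h²) = 23.270862 + 173.900509 = 197.171371

197.1714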